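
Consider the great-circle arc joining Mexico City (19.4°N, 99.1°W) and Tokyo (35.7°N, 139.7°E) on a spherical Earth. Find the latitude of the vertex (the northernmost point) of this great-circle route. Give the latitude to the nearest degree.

The great circle lies in the plane with unit normal n̂ = (p₁ × p₂)/|p₁ × p₂|.
Here n̂_z ≈ -0.669; the vertex latitude is φ_max = arccos|n̂_z| ≈ 48.0°.

≈ 48°N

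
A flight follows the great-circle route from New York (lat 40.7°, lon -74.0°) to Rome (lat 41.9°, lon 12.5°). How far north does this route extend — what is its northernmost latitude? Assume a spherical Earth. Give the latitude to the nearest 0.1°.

The great circle lies in the plane with unit normal n̂ = (p₁ × p₂)/|p₁ × p₂|.
Here n̂_z ≈ +0.638; the vertex latitude is φ_max = arccos|n̂_z| ≈ 50.4°.
Check via Clairaut: cos φ_max = |cos φ₁| · sin C = cos(40.7°)·sin(57.3°) ≈ 0.638, again giving ≈ 50.4°.

≈ 50.4°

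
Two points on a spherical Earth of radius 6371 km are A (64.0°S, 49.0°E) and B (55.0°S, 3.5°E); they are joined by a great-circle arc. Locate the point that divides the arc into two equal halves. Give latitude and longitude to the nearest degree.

≈ (61°S, 23°E)

Write both endpoints as unit vectors p₁, p₂ with components (cos φ cos λ, cos φ sin λ, sin φ).
The central angle between the endpoints is δ = arccos(p₁·p₂) ≈ 0.421 rad (24.1°).
Interpolate at f = 1/2 with slerp weights a = sin((1−f)δ)/sin δ ≈ 0.511, b = sin(fδ)/sin δ ≈ 0.511.
p = a·p₁ + b·p₂ ≈ (0.440, 0.187, -0.878); φ = arcsin(p_z) ≈ -61.45°, λ = atan2(p_y, p_x) ≈ 23.04°.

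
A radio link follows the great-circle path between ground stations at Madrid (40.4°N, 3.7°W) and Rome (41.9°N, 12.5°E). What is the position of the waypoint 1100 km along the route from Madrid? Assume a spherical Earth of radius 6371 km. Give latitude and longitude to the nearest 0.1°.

≈ 41.8°N, 9.3°E

Write both endpoints as unit vectors p₁, p₂ with components (cos φ cos λ, cos φ sin λ, sin φ).
The central angle between the endpoints is δ = arccos(p₁·p₂) ≈ 0.214 rad (12.3°). The total great-circle distance is δ·R ≈ 0.214 × 6371 ≈ 1365 km, so the target fraction is f = 1100/1365 ≈ 0.806.
Interpolate at f ≈ 0.806 with slerp weights a = sin((1−f)δ)/sin δ ≈ 0.195, b = sin(fδ)/sin δ ≈ 0.808.
p = a·p₁ + b·p₂ ≈ (0.736, 0.121, 0.666); φ = arcsin(p_z) ≈ 41.79°, λ = atan2(p_y, p_x) ≈ 9.31°.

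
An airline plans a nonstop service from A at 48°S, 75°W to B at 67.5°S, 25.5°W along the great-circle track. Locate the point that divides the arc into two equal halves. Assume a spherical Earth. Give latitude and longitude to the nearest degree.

The haversine formula gives a central angle δ ≈ 0.549 rad (31.5°) between the endpoints.
Interpolate at f = 1/2 with slerp weights a = sin((1−f)δ)/sin δ ≈ 0.519, b = sin(fδ)/sin δ ≈ 0.519.
p = a·p₁ + b·p₂ ≈ (0.269, -0.421, -0.866); φ = arcsin(p_z) ≈ -59.99°, λ = atan2(p_y, p_x) ≈ -57.41°.

≈ 60°S, 57°W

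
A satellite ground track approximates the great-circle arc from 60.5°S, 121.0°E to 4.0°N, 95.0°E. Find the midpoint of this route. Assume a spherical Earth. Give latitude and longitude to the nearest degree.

Write both endpoints as unit vectors p₁, p₂ with components (cos φ cos λ, cos φ sin λ, sin φ).
The central angle between the endpoints is δ = arccos(p₁·p₂) ≈ 1.180 rad (67.6°).
Interpolate at f = 1/2 with slerp weights a = sin((1−f)δ)/sin δ ≈ 0.602, b = sin(fδ)/sin δ ≈ 0.602.
p = a·p₁ + b·p₂ ≈ (-0.205, 0.852, -0.482); φ = arcsin(p_z) ≈ -28.80°, λ = atan2(p_y, p_x) ≈ 103.52°.

≈ 29°S, 104°E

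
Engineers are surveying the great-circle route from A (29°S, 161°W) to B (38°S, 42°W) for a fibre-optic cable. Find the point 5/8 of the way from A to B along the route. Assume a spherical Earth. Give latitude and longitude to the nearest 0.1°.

Convert each endpoint to a unit vector on the sphere (x = cos φ cos λ, y = cos φ sin λ, z = sin φ).
The central angle between the endpoints is δ = arccos(p₁·p₂) ≈ 1.606 rad (92.0°).
Interpolate at f = 5/8 with slerp weights a = sin((1−f)δ)/sin δ ≈ 0.567, b = sin(fδ)/sin δ ≈ 0.844.
p = a·p₁ + b·p₂ ≈ (0.025, -0.607, -0.795); φ = arcsin(p_z) ≈ -52.62°, λ = atan2(p_y, p_x) ≈ -87.60°.

≈ (52.6°S, 87.6°W)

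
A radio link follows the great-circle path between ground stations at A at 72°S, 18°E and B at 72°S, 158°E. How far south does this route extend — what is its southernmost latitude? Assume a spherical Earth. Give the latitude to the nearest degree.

≈ 84°S

The great circle lies in the plane with unit normal n̂ = (p₁ × p₂)/|p₁ × p₂|.
Here n̂_z ≈ +0.110; the vertex latitude is φ_max = arccos|n̂_z| ≈ 83.7°.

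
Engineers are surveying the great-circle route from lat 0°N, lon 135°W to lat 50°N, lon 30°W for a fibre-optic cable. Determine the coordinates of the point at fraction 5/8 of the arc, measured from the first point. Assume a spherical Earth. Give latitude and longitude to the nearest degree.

The haversine formula gives a central angle δ ≈ 1.738 rad (99.6°) between the endpoints.
Interpolate at f = 5/8 with slerp weights a = sin((1−f)δ)/sin δ ≈ 0.615, b = sin(fδ)/sin δ ≈ 0.897.
p = a·p₁ + b·p₂ ≈ (0.065, -0.723, 0.687); φ = arcsin(p_z) ≈ 43.43°, λ = atan2(p_y, p_x) ≈ -84.90°.

≈ lat 43°N, lon 85°W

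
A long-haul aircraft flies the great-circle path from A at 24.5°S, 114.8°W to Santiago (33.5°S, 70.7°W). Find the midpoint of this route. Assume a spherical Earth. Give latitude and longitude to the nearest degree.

≈ 31°S, 94°W

Write both endpoints as unit vectors p₁, p₂ with components (cos φ cos λ, cos φ sin λ, sin φ).
The central angle between the endpoints is δ = arccos(p₁·p₂) ≈ 0.686 rad (39.3°).
Interpolate at f = 1/2 with slerp weights a = sin((1−f)δ)/sin δ ≈ 0.531, b = sin(fδ)/sin δ ≈ 0.531.
p = a·p₁ + b·p₂ ≈ (-0.056, -0.856, -0.513); φ = arcsin(p_z) ≈ -30.88°, λ = atan2(p_y, p_x) ≈ -93.76°.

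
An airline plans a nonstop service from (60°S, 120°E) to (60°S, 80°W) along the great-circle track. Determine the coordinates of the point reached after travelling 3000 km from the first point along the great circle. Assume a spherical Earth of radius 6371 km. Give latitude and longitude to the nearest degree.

Convert each endpoint to a unit vector on the sphere (x = cos φ cos λ, y = cos φ sin λ, z = sin φ).
The central angle between the endpoints is δ = arccos(p₁·p₂) ≈ 1.030 rad (59.0°). The total great-circle distance is δ·R ≈ 1.030 × 6371 ≈ 6560 km, so the target fraction is f = 3000/6560 ≈ 0.457.
Interpolate at f ≈ 0.457 with slerp weights a = sin((1−f)δ)/sin δ ≈ 0.619, b = sin(fδ)/sin δ ≈ 0.529.
p = a·p₁ + b·p₂ ≈ (-0.109, 0.007, -0.994); φ = arcsin(p_z) ≈ -83.75°, λ = atan2(p_y, p_x) ≈ 176.20°.

≈ (84°S, 176°E)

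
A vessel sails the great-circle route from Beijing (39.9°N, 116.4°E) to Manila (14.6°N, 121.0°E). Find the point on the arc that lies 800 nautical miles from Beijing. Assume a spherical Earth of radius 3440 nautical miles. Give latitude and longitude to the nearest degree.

≈ 27°N, 119°E

The haversine formula gives a central angle δ ≈ 0.447 rad (25.6°) between the endpoints. The total great-circle distance is δ·R ≈ 0.447 × 3440 ≈ 1538 nmi, so the target fraction is f = 800/1538 ≈ 0.520.
Interpolate at f ≈ 0.520 with slerp weights a = sin((1−f)δ)/sin δ ≈ 0.492, b = sin(fδ)/sin δ ≈ 0.533.
p = a·p₁ + b·p₂ ≈ (-0.434, 0.781, 0.450); φ = arcsin(p_z) ≈ 26.76°, λ = atan2(p_y, p_x) ≈ 119.06°.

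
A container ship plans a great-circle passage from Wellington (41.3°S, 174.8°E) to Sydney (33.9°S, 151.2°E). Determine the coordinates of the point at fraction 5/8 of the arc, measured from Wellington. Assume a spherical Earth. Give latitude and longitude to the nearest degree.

≈ 37°S, 159°E

Write both endpoints as unit vectors p₁, p₂ with components (cos φ cos λ, cos φ sin λ, sin φ).
The central angle between the endpoints is δ = arccos(p₁·p₂) ≈ 0.350 rad (20.0°).
Interpolate at f = 5/8 with slerp weights a = sin((1−f)δ)/sin δ ≈ 0.382, b = sin(fδ)/sin δ ≈ 0.633.
p = a·p₁ + b·p₂ ≈ (-0.746, 0.279, -0.605); φ = arcsin(p_z) ≈ -37.22°, λ = atan2(p_y, p_x) ≈ 159.49°.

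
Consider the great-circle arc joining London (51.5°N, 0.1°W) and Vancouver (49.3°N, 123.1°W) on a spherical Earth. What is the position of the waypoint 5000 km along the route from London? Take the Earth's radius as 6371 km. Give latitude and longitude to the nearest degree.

Convert each endpoint to a unit vector on the sphere (x = cos φ cos λ, y = cos φ sin λ, z = sin φ).
The central angle between the endpoints is δ = arccos(p₁·p₂) ≈ 1.189 rad (68.1°). The total great-circle distance is δ·R ≈ 1.189 × 6371 ≈ 7578 km, so the target fraction is f = 5000/7578 ≈ 0.660.
Interpolate at f ≈ 0.660 with slerp weights a = sin((1−f)δ)/sin δ ≈ 0.424, b = sin(fδ)/sin δ ≈ 0.761.
p = a·p₁ + b·p₂ ≈ (-0.007, -0.416, 0.909); φ = arcsin(p_z) ≈ 65.39°, λ = atan2(p_y, p_x) ≈ -90.98°.

≈ 65°N, 91°W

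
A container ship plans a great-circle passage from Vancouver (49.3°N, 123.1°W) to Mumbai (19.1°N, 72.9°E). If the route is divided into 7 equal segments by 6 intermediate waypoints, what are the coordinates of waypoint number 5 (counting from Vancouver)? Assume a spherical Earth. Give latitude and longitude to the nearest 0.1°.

Convert each endpoint to a unit vector on the sphere (x = cos φ cos λ, y = cos φ sin λ, z = sin φ).
The central angle between the endpoints is δ = arccos(p₁·p₂) ≈ 1.922 rad (110.1°).
Interpolate at f = 5/7 with slerp weights a = sin((1−f)δ)/sin δ ≈ 0.556, b = sin(fδ)/sin δ ≈ 1.044.
p = a·p₁ + b·p₂ ≈ (0.092, 0.639, 0.763); φ = arcsin(p_z) ≈ 49.75°, λ = atan2(p_y, p_x) ≈ 81.80°.

≈ 49.8°N, 81.8°E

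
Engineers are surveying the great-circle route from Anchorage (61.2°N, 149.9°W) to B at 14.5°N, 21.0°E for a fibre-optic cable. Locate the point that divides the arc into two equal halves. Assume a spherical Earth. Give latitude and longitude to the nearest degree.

≈ 66°N, 12°E

Convert each endpoint to a unit vector on the sphere (x = cos φ cos λ, y = cos φ sin λ, z = sin φ).
The central angle between the endpoints is δ = arccos(p₁·p₂) ≈ 1.814 rad (104.0°).
Interpolate at f = 1/2 with slerp weights a = sin((1−f)δ)/sin δ ≈ 0.812, b = sin(fδ)/sin δ ≈ 0.812.
p = a·p₁ + b·p₂ ≈ (0.395, 0.086, 0.915); φ = arcsin(p_z) ≈ 66.14°, λ = atan2(p_y, p_x) ≈ 12.20°.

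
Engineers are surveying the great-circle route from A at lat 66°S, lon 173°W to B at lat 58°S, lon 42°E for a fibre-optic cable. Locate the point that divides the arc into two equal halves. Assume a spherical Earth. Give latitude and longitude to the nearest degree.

Convert each endpoint to a unit vector on the sphere (x = cos φ cos λ, y = cos φ sin λ, z = sin φ).
The central angle between the endpoints is δ = arccos(p₁·p₂) ≈ 0.930 rad (53.3°).
Interpolate at f = 1/2 with slerp weights a = sin((1−f)δ)/sin δ ≈ 0.559, b = sin(fδ)/sin δ ≈ 0.559.
p = a·p₁ + b·p₂ ≈ (-0.006, 0.171, -0.985); φ = arcsin(p_z) ≈ -80.17°, λ = atan2(p_y, p_x) ≈ 91.86°.

≈ lat 80°S, lon 92°E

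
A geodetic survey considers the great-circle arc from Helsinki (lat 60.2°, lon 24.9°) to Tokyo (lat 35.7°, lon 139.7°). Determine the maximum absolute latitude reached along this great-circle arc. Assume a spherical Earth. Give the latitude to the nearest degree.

The great circle lies in the plane with unit normal n̂ = (p₁ × p₂)/|p₁ × p₂|.
Here n̂_z ≈ +0.389; the vertex latitude is φ_max = arccos|n̂_z| ≈ 67.1°.

≈ 67°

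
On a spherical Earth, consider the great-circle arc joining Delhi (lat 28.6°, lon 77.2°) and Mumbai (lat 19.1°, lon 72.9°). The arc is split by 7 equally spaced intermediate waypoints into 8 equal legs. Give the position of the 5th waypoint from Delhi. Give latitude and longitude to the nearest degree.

Write both endpoints as unit vectors p₁, p₂ with components (cos φ cos λ, cos φ sin λ, sin φ).
The central angle between the endpoints is δ = arccos(p₁·p₂) ≈ 0.179 rad (10.3°).
Interpolate at f = 5/8 with slerp weights a = sin((1−f)δ)/sin δ ≈ 0.377, b = sin(fδ)/sin δ ≈ 0.627.
p = a·p₁ + b·p₂ ≈ (0.248, 0.889, 0.386); φ = arcsin(p_z) ≈ 22.68°, λ = atan2(p_y, p_x) ≈ 74.44°.

≈ lat 23°, lon 74°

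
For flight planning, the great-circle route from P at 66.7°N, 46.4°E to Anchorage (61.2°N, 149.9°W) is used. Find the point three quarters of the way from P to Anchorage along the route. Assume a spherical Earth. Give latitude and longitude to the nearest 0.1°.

≈ 73.9°N, 156.4°W

From cos δ = sin φ₁ sin φ₂ + cos φ₁ cos φ₂ cos Δλ, the central angle is δ ≈ 0.900 rad (51.5°).
Interpolate at f = 3/4 with slerp weights a = sin((1−f)δ)/sin δ ≈ 0.285, b = sin(fδ)/sin δ ≈ 0.798.
p = a·p₁ + b·p₂ ≈ (-0.255, -0.111, 0.961); φ = arcsin(p_z) ≈ 73.86°, λ = atan2(p_y, p_x) ≈ -156.43°.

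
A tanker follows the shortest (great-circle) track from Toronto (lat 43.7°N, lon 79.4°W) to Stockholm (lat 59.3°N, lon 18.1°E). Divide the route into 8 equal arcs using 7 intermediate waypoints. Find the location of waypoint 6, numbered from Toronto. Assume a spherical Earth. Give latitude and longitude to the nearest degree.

≈ lat 64°N, lon 11°W

Convert each endpoint to a unit vector on the sphere (x = cos φ cos λ, y = cos φ sin λ, z = sin φ).
The central angle between the endpoints is δ = arccos(p₁·p₂) ≈ 0.993 rad (56.9°).
Interpolate at f = 6/8 with slerp weights a = sin((1−f)δ)/sin δ ≈ 0.293, b = sin(fδ)/sin δ ≈ 0.809.
p = a·p₁ + b·p₂ ≈ (0.432, -0.080, 0.898); φ = arcsin(p_z) ≈ 63.96°, λ = atan2(p_y, p_x) ≈ -10.51°.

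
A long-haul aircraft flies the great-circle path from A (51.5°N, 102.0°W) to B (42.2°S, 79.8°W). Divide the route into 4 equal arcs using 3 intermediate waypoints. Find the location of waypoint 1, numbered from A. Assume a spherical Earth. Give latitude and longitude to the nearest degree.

From cos δ = sin φ₁ sin φ₂ + cos φ₁ cos φ₂ cos Δλ, the central angle is δ ≈ 1.670 rad (95.7°).
Interpolate at f = 1/4 with slerp weights a = sin((1−f)δ)/sin δ ≈ 0.954, b = sin(fδ)/sin δ ≈ 0.407.
p = a·p₁ + b·p₂ ≈ (-0.070, -0.878, 0.473); φ = arcsin(p_z) ≈ 28.24°, λ = atan2(p_y, p_x) ≈ -94.56°.

≈ (28°N, 95°W)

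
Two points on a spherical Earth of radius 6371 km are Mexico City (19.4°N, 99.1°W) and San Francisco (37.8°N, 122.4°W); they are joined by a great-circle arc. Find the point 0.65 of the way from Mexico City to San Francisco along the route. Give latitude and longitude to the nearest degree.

Convert each endpoint to a unit vector on the sphere (x = cos φ cos λ, y = cos φ sin λ, z = sin φ).
The central angle between the endpoints is δ = arccos(p₁·p₂) ≈ 0.478 rad (27.4°).
Interpolate at f = 0.65 with slerp weights a = sin((1−f)δ)/sin δ ≈ 0.362, b = sin(fδ)/sin δ ≈ 0.665.
p = a·p₁ + b·p₂ ≈ (-0.335, -0.781, 0.528); φ = arcsin(p_z) ≈ 31.84°, λ = atan2(p_y, p_x) ≈ -113.25°.

≈ 32°N, 113°W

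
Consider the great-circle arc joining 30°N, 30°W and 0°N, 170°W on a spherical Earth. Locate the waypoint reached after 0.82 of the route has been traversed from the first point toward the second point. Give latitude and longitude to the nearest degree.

≈ 16°N, 152°W

Convert each endpoint to a unit vector on the sphere (x = cos φ cos λ, y = cos φ sin λ, z = sin φ).
The central angle between the endpoints is δ = arccos(p₁·p₂) ≈ 2.296 rad (131.6°).
Interpolate at f = 0.82 with slerp weights a = sin((1−f)δ)/sin δ ≈ 0.537, b = sin(fδ)/sin δ ≈ 1.272.
p = a·p₁ + b·p₂ ≈ (-0.850, -0.453, 0.268); φ = arcsin(p_z) ≈ 15.57°, λ = atan2(p_y, p_x) ≈ -151.93°.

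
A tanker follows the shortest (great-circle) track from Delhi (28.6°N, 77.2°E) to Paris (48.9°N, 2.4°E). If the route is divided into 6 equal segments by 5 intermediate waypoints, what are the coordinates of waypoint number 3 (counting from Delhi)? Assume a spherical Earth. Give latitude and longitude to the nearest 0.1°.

≈ 45.1°N, 46.1°E

Write both endpoints as unit vectors p₁, p₂ with components (cos φ cos λ, cos φ sin λ, sin φ).
The central angle between the endpoints is δ = arccos(p₁·p₂) ≈ 1.033 rad (59.2°).
Interpolate at f = 3/6 with slerp weights a = sin((1−f)δ)/sin δ ≈ 0.575, b = sin(fδ)/sin δ ≈ 0.575.
p = a·p₁ + b·p₂ ≈ (0.490, 0.508, 0.709); φ = arcsin(p_z) ≈ 45.12°, λ = atan2(p_y, p_x) ≈ 46.07°.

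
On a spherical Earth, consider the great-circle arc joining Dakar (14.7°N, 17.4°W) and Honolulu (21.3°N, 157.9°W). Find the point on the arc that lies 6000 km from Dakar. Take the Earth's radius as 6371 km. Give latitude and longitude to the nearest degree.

≈ 42°N, 72°W

Write both endpoints as unit vectors p₁, p₂ with components (cos φ cos λ, cos φ sin λ, sin φ).
The central angle between the endpoints is δ = arccos(p₁·p₂) ≈ 2.218 rad (127.1°). The total great-circle distance is δ·R ≈ 2.218 × 6371 ≈ 14133 km, so the target fraction is f = 6000/14133 ≈ 0.425.
Interpolate at f ≈ 0.425 with slerp weights a = sin((1−f)δ)/sin δ ≈ 1.200, b = sin(fδ)/sin δ ≈ 1.014.
p = a·p₁ + b·p₂ ≈ (0.232, -0.702, 0.673); φ = arcsin(p_z) ≈ 42.28°, λ = atan2(p_y, p_x) ≈ -71.70°.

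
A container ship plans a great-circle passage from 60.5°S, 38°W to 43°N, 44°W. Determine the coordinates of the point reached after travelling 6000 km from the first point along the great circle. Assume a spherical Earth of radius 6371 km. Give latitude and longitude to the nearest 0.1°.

From cos δ = sin φ₁ sin φ₂ + cos φ₁ cos φ₂ cos Δλ, the central angle is δ ≈ 1.808 rad (103.6°). The total great-circle distance is δ·R ≈ 1.808 × 6371 ≈ 11522 km, so the target fraction is f = 6000/11522 ≈ 0.521.
Interpolate at f ≈ 0.521 with slerp weights a = sin((1−f)δ)/sin δ ≈ 0.784, b = sin(fδ)/sin δ ≈ 0.832.
p = a·p₁ + b·p₂ ≈ (0.742, -0.660, -0.115); φ = arcsin(p_z) ≈ -6.61°, λ = atan2(p_y, p_x) ≈ -41.67°.

≈ 6.6°S, 41.7°W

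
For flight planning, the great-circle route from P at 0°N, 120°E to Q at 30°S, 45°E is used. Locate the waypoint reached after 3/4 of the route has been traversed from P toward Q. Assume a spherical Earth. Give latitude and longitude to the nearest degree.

Write both endpoints as unit vectors p₁, p₂ with components (cos φ cos λ, cos φ sin λ, sin φ).
The central angle between the endpoints is δ = arccos(p₁·p₂) ≈ 1.345 rad (77.0°).
Interpolate at f = 3/4 with slerp weights a = sin((1−f)δ)/sin δ ≈ 0.338, b = sin(fδ)/sin δ ≈ 0.868.
p = a·p₁ + b·p₂ ≈ (0.362, 0.825, -0.434); φ = arcsin(p_z) ≈ -25.73°, λ = atan2(p_y, p_x) ≈ 66.28°.

≈ 26°S, 66°E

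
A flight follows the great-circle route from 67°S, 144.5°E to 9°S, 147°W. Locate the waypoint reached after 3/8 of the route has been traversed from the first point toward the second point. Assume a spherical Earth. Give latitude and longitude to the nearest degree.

From cos δ = sin φ₁ sin φ₂ + cos φ₁ cos φ₂ cos Δλ, the central angle is δ ≈ 1.281 rad (73.4°).
Interpolate at f = 3/8 with slerp weights a = sin((1−f)δ)/sin δ ≈ 0.749, b = sin(fδ)/sin δ ≈ 0.482.
p = a·p₁ + b·p₂ ≈ (-0.638, -0.089, -0.765); φ = arcsin(p_z) ≈ -49.91°, λ = atan2(p_y, p_x) ≈ -172.01°.

≈ 50°S, 172°W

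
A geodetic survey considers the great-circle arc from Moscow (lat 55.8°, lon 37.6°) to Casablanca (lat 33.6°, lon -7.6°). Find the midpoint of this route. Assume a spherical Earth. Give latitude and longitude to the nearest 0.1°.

≈ lat 46.9°, lon 10.4°

Convert each endpoint to a unit vector on the sphere (x = cos φ cos λ, y = cos φ sin λ, z = sin φ).
The central angle between the endpoints is δ = arccos(p₁·p₂) ≈ 0.664 rad (38.0°).
Interpolate at f = 1/2 with slerp weights a = sin((1−f)δ)/sin δ ≈ 0.529, b = sin(fδ)/sin δ ≈ 0.529.
p = a·p₁ + b·p₂ ≈ (0.672, 0.123, 0.730); φ = arcsin(p_z) ≈ 46.89°, λ = atan2(p_y, p_x) ≈ 10.38°.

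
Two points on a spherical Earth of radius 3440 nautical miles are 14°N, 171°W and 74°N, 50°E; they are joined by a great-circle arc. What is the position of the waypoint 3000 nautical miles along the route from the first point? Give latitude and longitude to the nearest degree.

From cos δ = sin φ₁ sin φ₂ + cos φ₁ cos φ₂ cos Δλ, the central angle is δ ≈ 1.540 rad (88.2°). The total great-circle distance is δ·R ≈ 1.540 × 3440 ≈ 5298 nmi, so the target fraction is f = 3000/5298 ≈ 0.566.
Interpolate at f ≈ 0.566 with slerp weights a = sin((1−f)δ)/sin δ ≈ 0.620, b = sin(fδ)/sin δ ≈ 0.766.
p = a·p₁ + b·p₂ ≈ (-0.458, 0.068, 0.886); φ = arcsin(p_z) ≈ 62.41°, λ = atan2(p_y, p_x) ≈ 171.60°.

≈ 62°N, 172°E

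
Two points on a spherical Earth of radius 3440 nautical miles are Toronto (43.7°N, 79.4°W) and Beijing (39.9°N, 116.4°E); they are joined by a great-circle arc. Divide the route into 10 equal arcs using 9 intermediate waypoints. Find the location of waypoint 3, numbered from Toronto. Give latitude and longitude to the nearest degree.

Convert each endpoint to a unit vector on the sphere (x = cos φ cos λ, y = cos φ sin λ, z = sin φ).
The central angle between the endpoints is δ = arccos(p₁·p₂) ≈ 1.661 rad (95.2°).
Interpolate at f = 3/10 with slerp weights a = sin((1−f)δ)/sin δ ≈ 0.922, b = sin(fδ)/sin δ ≈ 0.480.
p = a·p₁ + b·p₂ ≈ (-0.041, -0.325, 0.945); φ = arcsin(p_z) ≈ 70.87°, λ = atan2(p_y, p_x) ≈ -97.21°.

≈ 71°N, 97°W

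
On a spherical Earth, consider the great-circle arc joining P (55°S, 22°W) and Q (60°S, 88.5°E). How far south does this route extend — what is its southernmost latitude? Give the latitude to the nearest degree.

≈ 70°S

The great circle lies in the plane with unit normal n̂ = (p₁ × p₂)/|p₁ × p₂|.
Here n̂_z ≈ +0.339; the vertex latitude is φ_max = arccos|n̂_z| ≈ 70.2°.
Check via Clairaut: cos φ_max = |cos φ₁| · sin C = cos(55.0°)·sin(143.8°) ≈ 0.339, again giving ≈ 70.2°.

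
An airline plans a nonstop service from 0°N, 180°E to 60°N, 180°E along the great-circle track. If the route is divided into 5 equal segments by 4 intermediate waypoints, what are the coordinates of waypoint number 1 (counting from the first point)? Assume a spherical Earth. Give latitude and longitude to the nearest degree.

Convert each endpoint to a unit vector on the sphere (x = cos φ cos λ, y = cos φ sin λ, z = sin φ).
The central angle between the endpoints is δ = arccos(p₁·p₂) ≈ 1.047 rad (60.0°).
Interpolate at f = 1/5 with slerp weights a = sin((1−f)δ)/sin δ ≈ 0.858, b = sin(fδ)/sin δ ≈ 0.240.
p = a·p₁ + b·p₂ ≈ (-0.978, 0.000, 0.208); φ = arcsin(p_z) ≈ 12.00°, λ = atan2(p_y, p_x) ≈ 180.00°.

≈ 12°N, 180°E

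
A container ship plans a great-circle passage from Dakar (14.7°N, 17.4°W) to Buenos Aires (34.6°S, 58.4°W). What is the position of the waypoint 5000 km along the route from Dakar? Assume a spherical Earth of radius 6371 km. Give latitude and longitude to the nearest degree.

Write both endpoints as unit vectors p₁, p₂ with components (cos φ cos λ, cos φ sin λ, sin φ).
The central angle between the endpoints is δ = arccos(p₁·p₂) ≈ 1.096 rad (62.8°). The total great-circle distance is δ·R ≈ 1.096 × 6371 ≈ 6985 km, so the target fraction is f = 5000/6985 ≈ 0.716.
Interpolate at f ≈ 0.716 with slerp weights a = sin((1−f)δ)/sin δ ≈ 0.345, b = sin(fδ)/sin δ ≈ 0.794.
p = a·p₁ + b·p₂ ≈ (0.661, -0.657, -0.364); φ = arcsin(p_z) ≈ -21.32°, λ = atan2(p_y, p_x) ≈ -44.82°.

≈ 21°S, 45°W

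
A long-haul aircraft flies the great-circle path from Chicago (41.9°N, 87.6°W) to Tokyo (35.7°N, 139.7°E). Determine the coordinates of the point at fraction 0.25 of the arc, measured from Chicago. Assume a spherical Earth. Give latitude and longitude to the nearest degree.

Convert each endpoint to a unit vector on the sphere (x = cos φ cos λ, y = cos φ sin λ, z = sin φ).
The central angle between the endpoints is δ = arccos(p₁·p₂) ≈ 1.591 rad (91.2°).
Interpolate at f = 0.25 with slerp weights a = sin((1−f)δ)/sin δ ≈ 0.930, b = sin(fδ)/sin δ ≈ 0.387.
p = a·p₁ + b·p₂ ≈ (-0.211, -0.488, 0.847); φ = arcsin(p_z) ≈ 57.89°, λ = atan2(p_y, p_x) ≈ -113.38°.

≈ (58°N, 113°W)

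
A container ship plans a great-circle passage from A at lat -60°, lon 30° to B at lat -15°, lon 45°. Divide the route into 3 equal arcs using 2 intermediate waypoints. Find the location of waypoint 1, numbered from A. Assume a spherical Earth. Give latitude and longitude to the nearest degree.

Convert each endpoint to a unit vector on the sphere (x = cos φ cos λ, y = cos φ sin λ, z = sin φ).
The central angle between the endpoints is δ = arccos(p₁·p₂) ≈ 0.808 rad (46.3°).
Interpolate at f = 1/3 with slerp weights a = sin((1−f)δ)/sin δ ≈ 0.710, b = sin(fδ)/sin δ ≈ 0.368.
p = a·p₁ + b·p₂ ≈ (0.559, 0.429, -0.710); φ = arcsin(p_z) ≈ -45.22°, λ = atan2(p_y, p_x) ≈ 37.51°.

≈ lat -45°, lon 38°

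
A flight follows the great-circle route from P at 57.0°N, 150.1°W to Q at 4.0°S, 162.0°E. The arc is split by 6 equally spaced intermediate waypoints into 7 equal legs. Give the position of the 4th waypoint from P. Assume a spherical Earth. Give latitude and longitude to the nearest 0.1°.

≈ 23.9°N, 175.8°E

Convert each endpoint to a unit vector on the sphere (x = cos φ cos λ, y = cos φ sin λ, z = sin φ).
The central angle between the endpoints is δ = arccos(p₁·p₂) ≈ 1.260 rad (72.2°).
Interpolate at f = 4/7 with slerp weights a = sin((1−f)δ)/sin δ ≈ 0.540, b = sin(fδ)/sin δ ≈ 0.693.
p = a·p₁ + b·p₂ ≈ (-0.912, 0.067, 0.405); φ = arcsin(p_z) ≈ 23.87°, λ = atan2(p_y, p_x) ≈ 175.81°.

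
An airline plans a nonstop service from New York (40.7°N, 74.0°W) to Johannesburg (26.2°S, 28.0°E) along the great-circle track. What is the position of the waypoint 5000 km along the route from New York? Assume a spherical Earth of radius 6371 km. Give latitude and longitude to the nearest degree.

Write both endpoints as unit vectors p₁, p₂ with components (cos φ cos λ, cos φ sin λ, sin φ).
The central angle between the endpoints is δ = arccos(p₁·p₂) ≈ 2.015 rad (115.4°). The total great-circle distance is δ·R ≈ 2.015 × 6371 ≈ 12835 km, so the target fraction is f = 5000/12835 ≈ 0.390.
Interpolate at f ≈ 0.390 with slerp weights a = sin((1−f)δ)/sin δ ≈ 1.043, b = sin(fδ)/sin δ ≈ 0.782.
p = a·p₁ + b·p₂ ≈ (0.838, -0.431, 0.335); φ = arcsin(p_z) ≈ 19.57°, λ = atan2(p_y, p_x) ≈ -27.21°.

≈ (20°N, 27°W)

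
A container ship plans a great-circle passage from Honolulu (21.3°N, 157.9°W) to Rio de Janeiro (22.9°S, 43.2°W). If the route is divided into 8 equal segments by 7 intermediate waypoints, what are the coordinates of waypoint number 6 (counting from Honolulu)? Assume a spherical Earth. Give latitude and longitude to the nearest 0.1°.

Convert each endpoint to a unit vector on the sphere (x = cos φ cos λ, y = cos φ sin λ, z = sin φ).
The central angle between the endpoints is δ = arccos(p₁·p₂) ≈ 2.094 rad (120.0°).
Interpolate at f = 6/8 with slerp weights a = sin((1−f)δ)/sin δ ≈ 0.577, b = sin(fδ)/sin δ ≈ 1.155.
p = a·p₁ + b·p₂ ≈ (0.277, -0.931, -0.240); φ = arcsin(p_z) ≈ -13.86°, λ = atan2(p_y, p_x) ≈ -73.42°.

≈ (13.9°S, 73.4°W)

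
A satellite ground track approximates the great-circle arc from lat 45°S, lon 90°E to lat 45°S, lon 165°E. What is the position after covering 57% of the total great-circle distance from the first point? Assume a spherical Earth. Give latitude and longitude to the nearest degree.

Convert each endpoint to a unit vector on the sphere (x = cos φ cos λ, y = cos φ sin λ, z = sin φ).
The central angle between the endpoints is δ = arccos(p₁·p₂) ≈ 0.890 rad (51.0°).
Interpolate at f = 0.57 with slerp weights a = sin((1−f)δ)/sin δ ≈ 0.481, b = sin(fδ)/sin δ ≈ 0.625.
p = a·p₁ + b·p₂ ≈ (-0.427, 0.454, -0.782); φ = arcsin(p_z) ≈ -51.43°, λ = atan2(p_y, p_x) ≈ 133.23°.

≈ lat 51°S, lon 133°E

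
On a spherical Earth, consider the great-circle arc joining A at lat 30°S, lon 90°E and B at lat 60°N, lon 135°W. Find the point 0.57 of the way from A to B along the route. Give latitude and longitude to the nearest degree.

Write both endpoints as unit vectors p₁, p₂ with components (cos φ cos λ, cos φ sin λ, sin φ).
The central angle between the endpoints is δ = arccos(p₁·p₂) ≈ 2.403 rad (137.7°).
Interpolate at f = 0.57 with slerp weights a = sin((1−f)δ)/sin δ ≈ 1.275, b = sin(fδ)/sin δ ≈ 1.455.
p = a·p₁ + b·p₂ ≈ (-0.514, 0.590, 0.622); φ = arcsin(p_z) ≈ 38.48°, λ = atan2(p_y, p_x) ≈ 131.08°.

≈ lat 38°N, lon 131°E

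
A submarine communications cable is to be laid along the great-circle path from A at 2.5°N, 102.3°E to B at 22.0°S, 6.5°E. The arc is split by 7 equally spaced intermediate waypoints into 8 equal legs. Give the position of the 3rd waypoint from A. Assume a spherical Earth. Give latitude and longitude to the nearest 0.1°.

Convert each endpoint to a unit vector on the sphere (x = cos φ cos λ, y = cos φ sin λ, z = sin φ).
The central angle between the endpoints is δ = arccos(p₁·p₂) ≈ 1.681 rad (96.3°).
Interpolate at f = 3/8 with slerp weights a = sin((1−f)δ)/sin δ ≈ 0.873, b = sin(fδ)/sin δ ≈ 0.593.
p = a·p₁ + b·p₂ ≈ (0.361, 0.914, -0.184); φ = arcsin(p_z) ≈ -10.61°, λ = atan2(p_y, p_x) ≈ 68.48°.

≈ 10.6°S, 68.5°E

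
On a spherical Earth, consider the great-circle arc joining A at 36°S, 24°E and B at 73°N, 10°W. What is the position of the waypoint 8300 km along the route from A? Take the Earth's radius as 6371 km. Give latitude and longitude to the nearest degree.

≈ 38°N, 12°E

Convert each endpoint to a unit vector on the sphere (x = cos φ cos λ, y = cos φ sin λ, z = sin φ).
The central angle between the endpoints is δ = arccos(p₁·p₂) ≈ 1.946 rad (111.5°). The total great-circle distance is δ·R ≈ 1.946 × 6371 ≈ 12395 km, so the target fraction is f = 8300/12395 ≈ 0.670.
Interpolate at f ≈ 0.670 with slerp weights a = sin((1−f)δ)/sin δ ≈ 0.644, b = sin(fδ)/sin δ ≈ 1.036.
p = a·p₁ + b·p₂ ≈ (0.774, 0.159, 0.612); φ = arcsin(p_z) ≈ 37.76°, λ = atan2(p_y, p_x) ≈ 11.63°.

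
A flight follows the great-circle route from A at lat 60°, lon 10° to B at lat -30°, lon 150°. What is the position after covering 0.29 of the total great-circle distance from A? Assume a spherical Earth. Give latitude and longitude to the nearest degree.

≈ lat 55°, lon 90°

Convert each endpoint to a unit vector on the sphere (x = cos φ cos λ, y = cos φ sin λ, z = sin φ).
The central angle between the endpoints is δ = arccos(p₁·p₂) ≈ 2.441 rad (139.9°).
Interpolate at f = 0.29 with slerp weights a = sin((1−f)δ)/sin δ ≈ 1.531, b = sin(fδ)/sin δ ≈ 1.009.
p = a·p₁ + b·p₂ ≈ (-0.003, 0.570, 0.822); φ = arcsin(p_z) ≈ 55.25°, λ = atan2(p_y, p_x) ≈ 90.29°.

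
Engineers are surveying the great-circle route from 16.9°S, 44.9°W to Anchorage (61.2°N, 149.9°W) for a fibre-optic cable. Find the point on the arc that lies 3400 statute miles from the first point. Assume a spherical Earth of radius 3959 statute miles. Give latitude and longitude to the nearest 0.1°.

The haversine formula gives a central angle δ ≈ 1.954 rad (112.0°) between the endpoints. The total great-circle distance is δ·R ≈ 1.954 × 3959 ≈ 7737 mi, so the target fraction is f = 3400/7737 ≈ 0.439.
Interpolate at f ≈ 0.439 with slerp weights a = sin((1−f)δ)/sin δ ≈ 0.959, b = sin(fδ)/sin δ ≈ 0.816.
p = a·p₁ + b·p₂ ≈ (0.310, -0.845, 0.437); φ = arcsin(p_z) ≈ 25.89°, λ = atan2(p_y, p_x) ≈ -69.88°.

≈ 25.9°N, 69.9°W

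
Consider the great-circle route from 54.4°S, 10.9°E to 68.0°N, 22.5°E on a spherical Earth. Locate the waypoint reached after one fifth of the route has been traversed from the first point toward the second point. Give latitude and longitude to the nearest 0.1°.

Convert each endpoint to a unit vector on the sphere (x = cos φ cos λ, y = cos φ sin λ, z = sin φ).
The central angle between the endpoints is δ = arccos(p₁·p₂) ≈ 2.142 rad (122.7°).
Interpolate at f = 1/5 with slerp weights a = sin((1−f)δ)/sin δ ≈ 1.176, b = sin(fδ)/sin δ ≈ 0.494.
p = a·p₁ + b·p₂ ≈ (0.843, 0.200, -0.499); φ = arcsin(p_z) ≈ -29.92°, λ = atan2(p_y, p_x) ≈ 13.36°.

≈ 29.9°S, 13.4°E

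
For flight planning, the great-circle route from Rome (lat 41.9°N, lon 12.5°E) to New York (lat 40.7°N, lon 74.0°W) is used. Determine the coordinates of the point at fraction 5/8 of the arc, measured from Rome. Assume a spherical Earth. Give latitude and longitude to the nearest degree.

≈ lat 50°N, lon 43°W

From cos δ = sin φ₁ sin φ₂ + cos φ₁ cos φ₂ cos Δλ, the central angle is δ ≈ 1.082 rad (62.0°).
Interpolate at f = 5/8 with slerp weights a = sin((1−f)δ)/sin δ ≈ 0.447, b = sin(fδ)/sin δ ≈ 0.709.
p = a·p₁ + b·p₂ ≈ (0.473, -0.445, 0.761); φ = arcsin(p_z) ≈ 49.53°, λ = atan2(p_y, p_x) ≈ -43.23°.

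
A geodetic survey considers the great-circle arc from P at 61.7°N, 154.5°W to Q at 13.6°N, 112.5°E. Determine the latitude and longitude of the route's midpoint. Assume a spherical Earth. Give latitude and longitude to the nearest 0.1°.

Write both endpoints as unit vectors p₁, p₂ with components (cos φ cos λ, cos φ sin λ, sin φ).
The central angle between the endpoints is δ = arccos(p₁·p₂) ≈ 1.387 rad (79.5°).
Interpolate at f = 1/2 with slerp weights a = sin((1−f)δ)/sin δ ≈ 0.650, b = sin(fδ)/sin δ ≈ 0.650.
p = a·p₁ + b·p₂ ≈ (-0.520, 0.451, 0.725); φ = arcsin(p_z) ≈ 46.49°, λ = atan2(p_y, p_x) ≈ 139.06°.

≈ 46.5°N, 139.1°E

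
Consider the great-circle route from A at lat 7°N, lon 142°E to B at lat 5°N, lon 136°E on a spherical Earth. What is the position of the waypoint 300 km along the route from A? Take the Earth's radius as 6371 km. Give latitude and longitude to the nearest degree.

Write both endpoints as unit vectors p₁, p₂ with components (cos φ cos λ, cos φ sin λ, sin φ).
The central angle between the endpoints is δ = arccos(p₁·p₂) ≈ 0.110 rad (6.3°). The total great-circle distance is δ·R ≈ 0.110 × 6371 ≈ 700 km, so the target fraction is f = 300/700 ≈ 0.429.
Interpolate at f ≈ 0.429 with slerp weights a = sin((1−f)δ)/sin δ ≈ 0.572, b = sin(fδ)/sin δ ≈ 0.429.
p = a·p₁ + b·p₂ ≈ (-0.755, 0.647, 0.107); φ = arcsin(p_z) ≈ 6.15°, λ = atan2(p_y, p_x) ≈ 139.42°.

≈ lat 6°N, lon 139°E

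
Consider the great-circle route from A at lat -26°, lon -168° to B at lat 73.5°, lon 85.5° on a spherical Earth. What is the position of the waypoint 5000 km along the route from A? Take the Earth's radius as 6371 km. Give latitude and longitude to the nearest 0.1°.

From cos δ = sin φ₁ sin φ₂ + cos φ₁ cos φ₂ cos Δλ, the central angle is δ ≈ 2.086 rad (119.5°). The total great-circle distance is δ·R ≈ 2.086 × 6371 ≈ 13291 km, so the target fraction is f = 5000/13291 ≈ 0.376.
Interpolate at f ≈ 0.376 with slerp weights a = sin((1−f)δ)/sin δ ≈ 1.108, b = sin(fδ)/sin δ ≈ 0.812.
p = a·p₁ + b·p₂ ≈ (-0.956, 0.023, 0.293); φ = arcsin(p_z) ≈ 17.04°, λ = atan2(p_y, p_x) ≈ 178.62°.

≈ lat 17.0°, lon 178.6°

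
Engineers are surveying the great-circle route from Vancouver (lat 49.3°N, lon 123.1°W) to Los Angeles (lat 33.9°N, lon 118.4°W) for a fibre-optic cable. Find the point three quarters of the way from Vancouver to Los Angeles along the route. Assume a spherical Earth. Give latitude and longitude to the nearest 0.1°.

≈ lat 37.8°N, lon 119.4°W

The haversine formula gives a central angle δ ≈ 0.276 rad (15.8°) between the endpoints.
Interpolate at f = 3/4 with slerp weights a = sin((1−f)δ)/sin δ ≈ 0.253, b = sin(fδ)/sin δ ≈ 0.754.
p = a·p₁ + b·p₂ ≈ (-0.388, -0.689, 0.612); φ = arcsin(p_z) ≈ 37.77°, λ = atan2(p_y, p_x) ≈ -119.38°.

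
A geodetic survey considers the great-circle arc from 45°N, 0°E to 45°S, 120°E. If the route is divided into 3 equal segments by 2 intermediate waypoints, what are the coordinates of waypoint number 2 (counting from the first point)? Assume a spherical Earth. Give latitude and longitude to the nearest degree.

From cos δ = sin φ₁ sin φ₂ + cos φ₁ cos φ₂ cos Δλ, the central angle is δ ≈ 2.419 rad (138.6°).
Interpolate at f = 2/3 with slerp weights a = sin((1−f)δ)/sin δ ≈ 1.091, b = sin(fδ)/sin δ ≈ 1.511.
p = a·p₁ + b·p₂ ≈ (0.237, 0.925, -0.297); φ = arcsin(p_z) ≈ -17.25°, λ = atan2(p_y, p_x) ≈ 75.60°.

≈ 17°S, 76°E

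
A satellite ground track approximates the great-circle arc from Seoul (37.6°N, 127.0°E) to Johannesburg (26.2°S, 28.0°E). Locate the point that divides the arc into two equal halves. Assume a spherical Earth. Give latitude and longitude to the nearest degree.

Convert each endpoint to a unit vector on the sphere (x = cos φ cos λ, y = cos φ sin λ, z = sin φ).
The central angle between the endpoints is δ = arccos(p₁·p₂) ≈ 1.961 rad (112.4°).
Interpolate at f = 1/2 with slerp weights a = sin((1−f)δ)/sin δ ≈ 0.898, b = sin(fδ)/sin δ ≈ 0.898.
p = a·p₁ + b·p₂ ≈ (0.283, 0.947, 0.152); φ = arcsin(p_z) ≈ 8.71°, λ = atan2(p_y, p_x) ≈ 73.34°.

≈ 9°N, 73°E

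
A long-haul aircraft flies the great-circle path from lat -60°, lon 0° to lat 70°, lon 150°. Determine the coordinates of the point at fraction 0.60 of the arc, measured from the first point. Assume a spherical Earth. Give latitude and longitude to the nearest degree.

≈ lat 31°, lon 46°

From cos δ = sin φ₁ sin φ₂ + cos φ₁ cos φ₂ cos Δλ, the central angle is δ ≈ 2.865 rad (164.1°).
Interpolate at f = 0.60 with slerp weights a = sin((1−f)δ)/sin δ ≈ 3.332, b = sin(fδ)/sin δ ≈ 3.617.
p = a·p₁ + b·p₂ ≈ (0.595, 0.619, 0.514); φ = arcsin(p_z) ≈ 30.90°, λ = atan2(p_y, p_x) ≈ 46.13°.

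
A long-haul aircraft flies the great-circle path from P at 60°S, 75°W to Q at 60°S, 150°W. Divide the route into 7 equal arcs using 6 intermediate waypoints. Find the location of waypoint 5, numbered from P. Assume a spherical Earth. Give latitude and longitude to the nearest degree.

Convert each endpoint to a unit vector on the sphere (x = cos φ cos λ, y = cos φ sin λ, z = sin φ).
The central angle between the endpoints is δ = arccos(p₁·p₂) ≈ 0.619 rad (35.4°).
Interpolate at f = 5/7 with slerp weights a = sin((1−f)δ)/sin δ ≈ 0.303, b = sin(fδ)/sin δ ≈ 0.737.
p = a·p₁ + b·p₂ ≈ (-0.280, -0.331, -0.901); φ = arcsin(p_z) ≈ -64.31°, λ = atan2(p_y, p_x) ≈ -130.25°.

≈ 64°S, 130°W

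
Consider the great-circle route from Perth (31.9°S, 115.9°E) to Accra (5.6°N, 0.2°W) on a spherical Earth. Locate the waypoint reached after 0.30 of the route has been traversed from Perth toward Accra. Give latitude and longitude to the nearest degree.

Convert each endpoint to a unit vector on the sphere (x = cos φ cos λ, y = cos φ sin λ, z = sin φ).
The central angle between the endpoints is δ = arccos(p₁·p₂) ≈ 2.008 rad (115.0°).
Interpolate at f = 0.30 with slerp weights a = sin((1−f)δ)/sin δ ≈ 1.089, b = sin(fδ)/sin δ ≈ 0.625.
p = a·p₁ + b·p₂ ≈ (0.219, 0.829, -0.514); φ = arcsin(p_z) ≈ -30.95°, λ = atan2(p_y, p_x) ≈ 75.23°.

≈ 31°S, 75°E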